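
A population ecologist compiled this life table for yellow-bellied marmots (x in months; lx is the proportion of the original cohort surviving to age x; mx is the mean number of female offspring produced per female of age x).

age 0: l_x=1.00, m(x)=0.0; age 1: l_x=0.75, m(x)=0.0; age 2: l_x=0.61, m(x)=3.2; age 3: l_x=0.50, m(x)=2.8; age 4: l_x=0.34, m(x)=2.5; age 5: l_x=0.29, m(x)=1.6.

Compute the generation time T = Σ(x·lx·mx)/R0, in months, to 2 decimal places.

2.96

lx·mx: 0, 0, 1.952, 1.4, 0.85, 0.464 → R0 = 4.666
x·lx·mx: 0, 0, 3.904, 4.2, 3.4, 2.32 → Σ = 13.824
T = 13.824 / 4.666 = 2.962709… → 2.96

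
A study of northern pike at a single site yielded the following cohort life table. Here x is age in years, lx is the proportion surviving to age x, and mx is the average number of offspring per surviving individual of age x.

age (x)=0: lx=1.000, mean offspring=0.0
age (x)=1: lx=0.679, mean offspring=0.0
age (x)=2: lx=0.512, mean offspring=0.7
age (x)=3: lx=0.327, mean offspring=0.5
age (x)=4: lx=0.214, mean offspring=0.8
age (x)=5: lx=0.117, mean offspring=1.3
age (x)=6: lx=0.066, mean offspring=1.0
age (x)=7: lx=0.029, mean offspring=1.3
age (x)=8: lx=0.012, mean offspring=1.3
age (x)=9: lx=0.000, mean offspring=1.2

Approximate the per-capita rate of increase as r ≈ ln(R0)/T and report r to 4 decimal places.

R0 = Σ lx·mx = 0 + 0 + 0.3584 + 0.1635 + 0.1712 + 0.1521 + 0.066 + 0.0377 + 0.0156 + 0 = 0.9645
Σ x·lx·mx = 3.4373; T = 3.4373/0.9645 = 3.56382…
r ≈ ln(R0)/T = ln(0.9645)/3.56382… = -0.010142… → -0.0101

-0.0101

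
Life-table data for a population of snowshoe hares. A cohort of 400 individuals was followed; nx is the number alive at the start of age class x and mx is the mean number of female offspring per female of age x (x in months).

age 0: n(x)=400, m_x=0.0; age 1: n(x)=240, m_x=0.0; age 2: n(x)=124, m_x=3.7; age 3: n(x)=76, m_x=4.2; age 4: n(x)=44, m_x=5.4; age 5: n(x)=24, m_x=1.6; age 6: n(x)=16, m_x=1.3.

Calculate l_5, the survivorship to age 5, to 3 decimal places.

0.060

l_5 = n_5/n_0 = 24/400 = 0.06 → 0.060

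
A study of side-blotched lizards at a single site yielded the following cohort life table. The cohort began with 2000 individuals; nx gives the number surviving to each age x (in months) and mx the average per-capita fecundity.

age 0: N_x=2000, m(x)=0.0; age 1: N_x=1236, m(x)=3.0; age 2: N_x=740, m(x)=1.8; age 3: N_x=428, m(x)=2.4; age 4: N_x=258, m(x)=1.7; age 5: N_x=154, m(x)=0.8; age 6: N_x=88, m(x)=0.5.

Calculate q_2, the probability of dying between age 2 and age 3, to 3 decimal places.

lx = nx/n0 = nx/2000: 1, 0.618, 0.37, 0.214, 0.129, 0.077, 0.044
q_2 = (l_2 − l_3) / l_2 = (0.37 − 0.214) / 0.37
     = 0.156 / 0.37 = 0.421622… → 0.422

0.422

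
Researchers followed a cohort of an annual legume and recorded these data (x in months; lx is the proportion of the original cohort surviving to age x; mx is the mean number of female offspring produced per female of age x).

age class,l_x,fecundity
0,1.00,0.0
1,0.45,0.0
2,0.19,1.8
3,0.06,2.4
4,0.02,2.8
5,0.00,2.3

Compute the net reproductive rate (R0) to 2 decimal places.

lx·mx by age: 0, 0, 0.342, 0.144, 0.056, 0
R0 = Σ lx·mx = 0.542 → 0.54

0.54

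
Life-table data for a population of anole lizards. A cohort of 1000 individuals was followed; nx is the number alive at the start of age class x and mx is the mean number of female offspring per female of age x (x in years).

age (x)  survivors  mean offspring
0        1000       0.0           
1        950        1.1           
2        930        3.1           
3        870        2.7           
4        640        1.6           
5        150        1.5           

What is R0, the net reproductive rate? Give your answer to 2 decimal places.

7.53

lx = nx/n0 = nx/1000: 1, 0.95, 0.93, 0.87, 0.64, 0.15
lx·mx by age: 0, 1.045, 2.883, 2.349, 1.024, 0.225
R0 = Σ lx·mx = 7.526 → 7.53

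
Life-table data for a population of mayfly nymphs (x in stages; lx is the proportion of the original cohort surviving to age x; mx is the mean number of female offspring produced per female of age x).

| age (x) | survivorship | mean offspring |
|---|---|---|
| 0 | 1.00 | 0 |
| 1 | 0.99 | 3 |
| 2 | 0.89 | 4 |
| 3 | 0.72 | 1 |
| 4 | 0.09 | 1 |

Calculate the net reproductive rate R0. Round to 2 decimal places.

lx·mx by age: 0, 2.97, 3.56, 0.72, 0.09
R0 = Σ lx·mx = 7.34 → 7.34

7.34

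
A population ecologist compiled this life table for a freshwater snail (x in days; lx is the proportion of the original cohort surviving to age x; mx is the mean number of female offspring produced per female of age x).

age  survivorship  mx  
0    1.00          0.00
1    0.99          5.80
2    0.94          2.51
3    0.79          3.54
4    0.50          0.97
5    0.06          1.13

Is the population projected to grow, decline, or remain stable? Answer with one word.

growing

R0 = Σ lx·mx = 0 + 5.742 + 2.3594 + 2.7966 + 0.485 + 0.0678 = 11.4508
R0 > 1, so the population is growing.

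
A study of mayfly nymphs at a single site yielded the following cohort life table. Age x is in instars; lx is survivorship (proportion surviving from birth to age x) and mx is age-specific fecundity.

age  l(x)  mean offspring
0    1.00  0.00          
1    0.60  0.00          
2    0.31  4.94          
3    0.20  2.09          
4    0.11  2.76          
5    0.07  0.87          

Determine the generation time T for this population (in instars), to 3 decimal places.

lx·mx: 0, 0, 1.5314, 0.418, 0.3036, 0.0609 → R0 = 2.3139
x·lx·mx: 0, 0, 3.0628, 1.254, 1.2144, 0.3045 → Σ = 5.8357
T = 5.8357 / 2.3139 = 2.522019… → 2.522

2.522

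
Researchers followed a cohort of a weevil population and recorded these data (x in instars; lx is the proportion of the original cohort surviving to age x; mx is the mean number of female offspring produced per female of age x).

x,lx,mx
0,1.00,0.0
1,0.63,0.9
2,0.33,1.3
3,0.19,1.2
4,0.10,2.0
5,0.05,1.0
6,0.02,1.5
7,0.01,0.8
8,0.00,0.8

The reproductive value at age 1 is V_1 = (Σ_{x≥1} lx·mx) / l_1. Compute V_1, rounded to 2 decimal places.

lx·mx for x ≥ 1: 0.567, 0.429, 0.228, 0.2, 0.05, 0.03, 0.008, 0 → sum = 1.512
V_1 = 1.512 / l_1 = 1.512 / 0.63 = 2.4 → 2.40

2.40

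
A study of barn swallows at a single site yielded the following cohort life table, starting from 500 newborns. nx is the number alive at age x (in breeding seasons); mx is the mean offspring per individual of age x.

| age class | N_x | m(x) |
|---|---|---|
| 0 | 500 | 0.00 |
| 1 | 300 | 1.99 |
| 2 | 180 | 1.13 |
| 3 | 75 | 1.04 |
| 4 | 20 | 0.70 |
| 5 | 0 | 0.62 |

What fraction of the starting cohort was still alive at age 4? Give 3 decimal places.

l_4 = n_4/n_0 = 20/500 = 0.04 → 0.040

0.040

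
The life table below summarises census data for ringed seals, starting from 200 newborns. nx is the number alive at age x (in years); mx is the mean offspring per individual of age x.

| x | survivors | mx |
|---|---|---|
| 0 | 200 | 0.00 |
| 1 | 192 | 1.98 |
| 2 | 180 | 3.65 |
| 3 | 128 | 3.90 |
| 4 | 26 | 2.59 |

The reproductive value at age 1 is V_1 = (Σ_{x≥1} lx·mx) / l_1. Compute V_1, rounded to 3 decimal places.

lx = nx/n0 = nx/200: 1, 0.96, 0.9, 0.64, 0.13
lx·mx for x ≥ 1: 1.9008, 3.285, 2.496, 0.3367 → sum = 8.0185
V_1 = 8.0185 / l_1 = 8.0185 / 0.96 = 8.352604… → 8.353

8.353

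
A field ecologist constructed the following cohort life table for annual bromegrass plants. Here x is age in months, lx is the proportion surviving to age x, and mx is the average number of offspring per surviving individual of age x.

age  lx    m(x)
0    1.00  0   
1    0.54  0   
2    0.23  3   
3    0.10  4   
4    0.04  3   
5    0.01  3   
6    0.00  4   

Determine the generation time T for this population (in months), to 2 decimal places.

2.59

lx·mx: 0, 0, 0.69, 0.4, 0.12, 0.03, 0 → R0 = 1.24
x·lx·mx: 0, 0, 1.38, 1.2, 0.48, 0.15, 0 → Σ = 3.21
T = 3.21 / 1.24 = 2.58871… → 2.59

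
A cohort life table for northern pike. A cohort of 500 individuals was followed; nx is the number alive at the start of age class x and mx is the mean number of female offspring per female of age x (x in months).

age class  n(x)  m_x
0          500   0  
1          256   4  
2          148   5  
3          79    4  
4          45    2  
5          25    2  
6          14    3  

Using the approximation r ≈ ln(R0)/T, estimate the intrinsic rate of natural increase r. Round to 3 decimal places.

lx = nx/n0 = nx/500: 1, 0.512, 0.296, 0.158, 0.09, 0.05, 0.028
R0 = Σ lx·mx = 0 + 2.048 + 1.48 + 0.632 + 0.18 + 0.1 + 0.084 = 4.524
Σ x·lx·mx = 8.628; T = 8.628/4.524 = 1.90716…
r ≈ ln(R0)/T = ln(4.524)/1.90716… = 0.79144… → 0.791

0.791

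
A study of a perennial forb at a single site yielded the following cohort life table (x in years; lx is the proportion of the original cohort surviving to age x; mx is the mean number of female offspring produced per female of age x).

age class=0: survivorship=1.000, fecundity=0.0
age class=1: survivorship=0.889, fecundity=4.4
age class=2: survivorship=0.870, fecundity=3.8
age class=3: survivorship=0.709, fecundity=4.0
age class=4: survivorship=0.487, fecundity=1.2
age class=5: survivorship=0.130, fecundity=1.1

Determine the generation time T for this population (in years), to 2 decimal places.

2.05

lx·mx: 0, 3.9116, 3.306, 2.836, 0.5844, 0.143 → R0 = 10.781
x·lx·mx: 0, 3.9116, 6.612, 8.508, 2.3376, 0.715 → Σ = 22.0842
T = 22.0842 / 10.781 = 2.048437… → 2.05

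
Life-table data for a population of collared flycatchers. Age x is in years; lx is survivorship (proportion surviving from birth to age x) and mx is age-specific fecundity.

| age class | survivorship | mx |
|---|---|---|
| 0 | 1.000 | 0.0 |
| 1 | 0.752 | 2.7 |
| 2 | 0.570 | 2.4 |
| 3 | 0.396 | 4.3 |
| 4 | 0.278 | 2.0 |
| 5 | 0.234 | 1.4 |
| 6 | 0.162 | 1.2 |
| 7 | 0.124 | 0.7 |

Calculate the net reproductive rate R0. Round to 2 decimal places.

lx·mx by age: 0, 2.0304, 1.368, 1.7028, 0.556, 0.3276, 0.1944, 0.0868
R0 = Σ lx·mx = 6.266 → 6.27

6.27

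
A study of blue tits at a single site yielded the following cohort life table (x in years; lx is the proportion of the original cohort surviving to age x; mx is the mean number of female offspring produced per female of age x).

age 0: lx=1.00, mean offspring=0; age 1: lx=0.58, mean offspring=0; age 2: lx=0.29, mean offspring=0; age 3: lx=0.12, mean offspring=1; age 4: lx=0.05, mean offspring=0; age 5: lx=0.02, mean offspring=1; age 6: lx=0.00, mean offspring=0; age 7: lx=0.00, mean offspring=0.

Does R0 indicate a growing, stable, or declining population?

declining

R0 = Σ lx·mx = 0 + 0 + 0 + 0.12 + 0 + 0.02 + 0 + 0 = 0.14
R0 < 1, so the population is declining.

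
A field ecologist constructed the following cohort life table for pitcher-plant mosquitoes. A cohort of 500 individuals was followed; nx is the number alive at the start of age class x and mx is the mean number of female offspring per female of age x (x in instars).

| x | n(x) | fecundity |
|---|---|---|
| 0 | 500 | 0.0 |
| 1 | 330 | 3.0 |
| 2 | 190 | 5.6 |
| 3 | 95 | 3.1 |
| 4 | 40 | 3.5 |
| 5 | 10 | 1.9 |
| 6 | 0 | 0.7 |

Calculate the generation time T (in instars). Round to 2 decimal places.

1.86

lx = nx/n0 = nx/500: 1, 0.66, 0.38, 0.19, 0.08, 0.02, 0
lx·mx: 0, 1.98, 2.128, 0.589, 0.28, 0.038, 0 → R0 = 5.015
x·lx·mx: 0, 1.98, 4.256, 1.767, 1.12, 0.19, 0 → Σ = 9.313
T = 9.313 / 5.015 = 1.857029… → 1.86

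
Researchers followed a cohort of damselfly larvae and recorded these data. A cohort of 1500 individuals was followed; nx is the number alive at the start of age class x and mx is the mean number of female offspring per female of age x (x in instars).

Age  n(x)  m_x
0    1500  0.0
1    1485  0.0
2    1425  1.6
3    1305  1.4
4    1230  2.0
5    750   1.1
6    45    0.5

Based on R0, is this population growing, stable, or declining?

growing

lx = nx/n0 = nx/1500: 1, 0.99, 0.95, 0.87, 0.82, 0.5, 0.03
R0 = Σ lx·mx = 0 + 0 + 1.52 + 1.218 + 1.64 + 0.55 + 0.015 = 4.943
R0 > 1, so the population is growing.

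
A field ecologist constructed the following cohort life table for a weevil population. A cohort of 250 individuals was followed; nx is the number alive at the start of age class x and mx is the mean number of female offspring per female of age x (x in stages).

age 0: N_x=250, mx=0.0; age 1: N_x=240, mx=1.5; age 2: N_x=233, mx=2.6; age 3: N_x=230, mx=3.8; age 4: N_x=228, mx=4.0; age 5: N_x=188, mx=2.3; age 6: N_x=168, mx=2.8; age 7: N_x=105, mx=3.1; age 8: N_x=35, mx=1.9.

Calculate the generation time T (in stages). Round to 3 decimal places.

3.864

lx = nx/n0 = nx/250: 1, 0.96, 0.932, 0.92, 0.912, 0.752, 0.672, 0.42, 0.14
lx·mx: 0, 1.44, 2.4232, 3.496, 3.648, 1.7296, 1.8816, 1.302, 0.266 → R0 = 16.1864
x·lx·mx: 0, 1.44, 4.8464, 10.488, 14.592, 8.648, 11.2896, 9.114, 2.128 → Σ = 62.546
T = 62.546 / 16.1864 = 3.864108… → 3.864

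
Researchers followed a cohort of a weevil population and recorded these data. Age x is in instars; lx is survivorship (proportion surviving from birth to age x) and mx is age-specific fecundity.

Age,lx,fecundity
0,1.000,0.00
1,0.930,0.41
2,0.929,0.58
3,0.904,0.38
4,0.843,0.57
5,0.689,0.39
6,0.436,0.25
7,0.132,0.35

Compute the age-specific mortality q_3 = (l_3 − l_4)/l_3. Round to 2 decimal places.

q_3 = (l_3 − l_4) / l_3 = (0.904 − 0.843) / 0.904
     = 0.061 / 0.904 = 0.067478… → 0.07

0.07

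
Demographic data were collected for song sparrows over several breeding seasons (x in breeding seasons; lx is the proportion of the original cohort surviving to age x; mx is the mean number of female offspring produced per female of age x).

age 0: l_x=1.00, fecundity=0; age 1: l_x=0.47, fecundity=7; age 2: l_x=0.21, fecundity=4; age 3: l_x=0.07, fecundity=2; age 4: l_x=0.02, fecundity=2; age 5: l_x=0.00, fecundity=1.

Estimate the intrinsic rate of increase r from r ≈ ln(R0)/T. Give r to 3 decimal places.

1.135

R0 = Σ lx·mx = 0 + 3.29 + 0.84 + 0.14 + 0.04 + 0 = 4.31
Σ x·lx·mx = 5.55; T = 5.55/4.31 = 1.2877…
r ≈ ln(R0)/T = ln(4.31)/1.2877… = 1.13453… → 1.135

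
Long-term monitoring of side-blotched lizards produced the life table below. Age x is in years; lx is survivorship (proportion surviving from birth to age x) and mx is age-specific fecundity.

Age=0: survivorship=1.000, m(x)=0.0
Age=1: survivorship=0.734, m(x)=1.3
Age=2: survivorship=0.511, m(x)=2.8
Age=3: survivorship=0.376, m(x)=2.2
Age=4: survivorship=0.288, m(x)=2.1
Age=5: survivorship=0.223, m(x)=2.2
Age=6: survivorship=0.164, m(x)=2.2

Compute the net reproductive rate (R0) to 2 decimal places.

lx·mx by age: 0, 0.9542, 1.4308, 0.8272, 0.6048, 0.4906, 0.3608
R0 = Σ lx·mx = 4.6684 → 4.67

4.67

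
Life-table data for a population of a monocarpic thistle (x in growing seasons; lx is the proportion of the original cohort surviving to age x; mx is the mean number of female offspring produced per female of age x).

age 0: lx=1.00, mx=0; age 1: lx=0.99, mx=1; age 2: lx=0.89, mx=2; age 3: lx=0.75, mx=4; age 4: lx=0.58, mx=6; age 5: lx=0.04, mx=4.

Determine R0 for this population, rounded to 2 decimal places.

lx·mx by age: 0, 0.99, 1.78, 3, 3.48, 0.16
R0 = Σ lx·mx = 9.41 → 9.41

9.41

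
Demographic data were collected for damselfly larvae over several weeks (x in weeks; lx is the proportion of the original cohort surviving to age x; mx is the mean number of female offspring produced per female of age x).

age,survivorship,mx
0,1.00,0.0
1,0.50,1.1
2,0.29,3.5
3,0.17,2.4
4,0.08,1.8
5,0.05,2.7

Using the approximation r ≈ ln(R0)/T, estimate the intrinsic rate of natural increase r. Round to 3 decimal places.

R0 = Σ lx·mx = 0 + 0.55 + 1.015 + 0.408 + 0.144 + 0.135 = 2.252
Σ x·lx·mx = 5.055; T = 5.055/2.252 = 2.24467…
r ≈ ln(R0)/T = ln(2.252)/2.24467… = 0.36166… → 0.362

0.362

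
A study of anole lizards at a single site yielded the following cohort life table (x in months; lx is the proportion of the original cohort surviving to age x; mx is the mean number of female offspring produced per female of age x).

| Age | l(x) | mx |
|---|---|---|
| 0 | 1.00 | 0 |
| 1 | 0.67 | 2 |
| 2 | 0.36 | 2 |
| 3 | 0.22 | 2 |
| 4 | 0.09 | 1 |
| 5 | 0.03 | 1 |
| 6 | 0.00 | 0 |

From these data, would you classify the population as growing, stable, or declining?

R0 = Σ lx·mx = 0 + 1.34 + 0.72 + 0.44 + 0.09 + 0.03 + 0 = 2.62
R0 > 1, so the population is growing.

growing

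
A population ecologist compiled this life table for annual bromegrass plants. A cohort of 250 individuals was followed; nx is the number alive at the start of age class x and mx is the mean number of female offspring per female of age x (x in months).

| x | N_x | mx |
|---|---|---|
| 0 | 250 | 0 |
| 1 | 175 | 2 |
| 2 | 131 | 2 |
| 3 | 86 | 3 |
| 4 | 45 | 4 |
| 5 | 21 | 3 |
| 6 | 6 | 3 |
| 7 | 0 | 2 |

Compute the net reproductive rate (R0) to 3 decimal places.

4.524

lx = nx/n0 = nx/250: 1, 0.7, 0.524, 0.344, 0.18, 0.084, 0.024, 0
lx·mx by age: 0, 1.4, 1.048, 1.032, 0.72, 0.252, 0.072, 0
R0 = Σ lx·mx = 4.524 → 4.524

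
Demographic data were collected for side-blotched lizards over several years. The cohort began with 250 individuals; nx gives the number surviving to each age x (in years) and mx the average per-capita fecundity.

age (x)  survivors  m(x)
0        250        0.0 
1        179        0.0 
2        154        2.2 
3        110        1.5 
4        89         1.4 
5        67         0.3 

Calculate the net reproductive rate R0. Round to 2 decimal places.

lx = nx/n0 = nx/250: 1, 0.716, 0.616, 0.44, 0.356, 0.268
lx·mx by age: 0, 0, 1.3552, 0.66, 0.4984, 0.0804
R0 = Σ lx·mx = 2.594 → 2.59

2.59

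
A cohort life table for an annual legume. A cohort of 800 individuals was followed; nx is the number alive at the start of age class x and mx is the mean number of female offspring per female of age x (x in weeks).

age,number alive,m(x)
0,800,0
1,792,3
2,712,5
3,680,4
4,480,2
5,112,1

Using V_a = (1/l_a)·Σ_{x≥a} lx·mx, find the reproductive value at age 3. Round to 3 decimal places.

5.576

lx = nx/n0 = nx/800: 1, 0.99, 0.89, 0.85, 0.6, 0.14
lx·mx for x ≥ 3: 3.4, 1.2, 0.14 → sum = 4.74
V_3 = 4.74 / l_3 = 4.74 / 0.85 = 5.576471… → 5.576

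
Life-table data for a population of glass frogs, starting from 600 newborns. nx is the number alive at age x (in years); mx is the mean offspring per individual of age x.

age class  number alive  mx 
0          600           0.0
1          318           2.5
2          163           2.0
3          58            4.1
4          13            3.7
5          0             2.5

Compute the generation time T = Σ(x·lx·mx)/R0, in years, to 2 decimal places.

1.67

lx = nx/n0 = nx/600: 1, 0.53, 0.27167…, 0.09667…, 0.02167…, 0
lx·mx: 0, 1.325, 0.543333…, 0.396333…, 0.080167…, 0 → R0 = 2.344833…
x·lx·mx: 0, 1.325, 1.086667…, 1.189…, 0.320667…, 0 → Σ = 3.921333…
T = 3.921333… / 2.344833… = 1.672329… → 1.67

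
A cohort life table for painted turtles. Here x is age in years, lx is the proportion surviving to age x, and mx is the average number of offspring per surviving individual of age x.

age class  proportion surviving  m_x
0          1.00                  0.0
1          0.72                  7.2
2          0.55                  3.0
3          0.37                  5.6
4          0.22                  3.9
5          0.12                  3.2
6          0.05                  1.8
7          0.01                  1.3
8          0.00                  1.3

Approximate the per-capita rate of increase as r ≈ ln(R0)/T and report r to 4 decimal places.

1.1535

R0 = Σ lx·mx = 0 + 5.184 + 1.65 + 2.072 + 0.858 + 0.384 + 0.09 + 0.013 + 0 = 10.251
Σ x·lx·mx = 20.683; T = 20.683/10.251 = 2.01766…
r ≈ ln(R0)/T = ln(10.251)/2.01766… = 1.153504… → 1.1535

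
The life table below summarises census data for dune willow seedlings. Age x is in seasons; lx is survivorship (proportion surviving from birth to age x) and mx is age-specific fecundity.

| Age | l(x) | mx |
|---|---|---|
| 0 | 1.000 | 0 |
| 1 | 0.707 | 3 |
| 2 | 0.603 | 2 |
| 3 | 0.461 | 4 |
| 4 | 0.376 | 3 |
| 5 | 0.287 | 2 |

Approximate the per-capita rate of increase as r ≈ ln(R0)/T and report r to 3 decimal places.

0.759

R0 = Σ lx·mx = 0 + 2.121 + 1.206 + 1.844 + 1.128 + 0.574 = 6.873
Σ x·lx·mx = 17.447; T = 17.447/6.873 = 2.53848…
r ≈ ln(R0)/T = ln(6.873)/2.53848… = 0.75935… → 0.759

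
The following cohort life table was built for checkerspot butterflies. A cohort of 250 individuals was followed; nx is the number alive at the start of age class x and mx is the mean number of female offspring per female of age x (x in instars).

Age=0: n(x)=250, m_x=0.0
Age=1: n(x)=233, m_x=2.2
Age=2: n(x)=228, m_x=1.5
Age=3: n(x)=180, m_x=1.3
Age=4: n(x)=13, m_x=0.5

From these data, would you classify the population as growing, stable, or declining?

lx = nx/n0 = nx/250: 1, 0.932, 0.912, 0.72, 0.052
R0 = Σ lx·mx = 0 + 2.0504 + 1.368 + 0.936 + 0.026 = 4.3804
R0 > 1, so the population is growing.

growing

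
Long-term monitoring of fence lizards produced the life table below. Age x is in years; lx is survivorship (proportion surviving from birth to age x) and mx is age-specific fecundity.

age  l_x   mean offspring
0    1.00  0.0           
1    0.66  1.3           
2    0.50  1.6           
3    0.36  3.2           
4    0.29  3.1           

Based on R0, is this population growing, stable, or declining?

growing

R0 = Σ lx·mx = 0 + 0.858 + 0.8 + 1.152 + 0.899 = 3.709
R0 > 1, so the population is growing.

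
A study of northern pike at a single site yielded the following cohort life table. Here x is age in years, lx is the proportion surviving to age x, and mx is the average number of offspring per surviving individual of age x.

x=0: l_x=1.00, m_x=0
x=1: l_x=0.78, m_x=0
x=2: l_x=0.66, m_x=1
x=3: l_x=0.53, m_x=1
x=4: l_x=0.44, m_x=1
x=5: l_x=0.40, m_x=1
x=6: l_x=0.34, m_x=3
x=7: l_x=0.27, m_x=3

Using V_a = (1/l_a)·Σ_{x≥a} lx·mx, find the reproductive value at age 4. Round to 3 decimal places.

6.068

lx·mx for x ≥ 4: 0.44, 0.4, 1.02, 0.81 → sum = 2.67
V_4 = 2.67 / l_4 = 2.67 / 0.44 = 6.068182… → 6.068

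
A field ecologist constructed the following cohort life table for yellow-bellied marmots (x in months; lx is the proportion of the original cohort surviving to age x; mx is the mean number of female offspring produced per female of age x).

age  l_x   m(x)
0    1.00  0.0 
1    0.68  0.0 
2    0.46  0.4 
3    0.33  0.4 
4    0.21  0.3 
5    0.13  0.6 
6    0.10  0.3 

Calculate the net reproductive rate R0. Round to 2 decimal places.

lx·mx by age: 0, 0, 0.184, 0.132, 0.063, 0.078, 0.03
R0 = Σ lx·mx = 0.487 → 0.49

0.49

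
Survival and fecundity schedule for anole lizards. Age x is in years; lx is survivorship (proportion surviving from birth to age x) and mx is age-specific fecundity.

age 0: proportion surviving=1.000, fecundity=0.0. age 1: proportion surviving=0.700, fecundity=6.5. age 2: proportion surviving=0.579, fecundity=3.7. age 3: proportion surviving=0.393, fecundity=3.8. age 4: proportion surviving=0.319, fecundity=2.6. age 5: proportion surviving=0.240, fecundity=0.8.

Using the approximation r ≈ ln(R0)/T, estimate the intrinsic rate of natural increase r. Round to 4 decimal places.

R0 = Σ lx·mx = 0 + 4.55 + 2.1423 + 1.4934 + 0.8294 + 0.192 = 9.2071
Σ x·lx·mx = 17.5924; T = 17.5924/9.2071 = 1.91074…
r ≈ ln(R0)/T = ln(9.2071)/1.91074… = 1.161839… → 1.1618

1.1618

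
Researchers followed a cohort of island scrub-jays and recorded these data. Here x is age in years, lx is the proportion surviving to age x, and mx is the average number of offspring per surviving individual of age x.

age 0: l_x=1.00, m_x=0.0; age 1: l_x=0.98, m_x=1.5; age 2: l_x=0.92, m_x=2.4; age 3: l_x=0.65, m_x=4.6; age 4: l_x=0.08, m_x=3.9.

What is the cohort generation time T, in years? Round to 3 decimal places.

lx·mx: 0, 1.47, 2.208, 2.99, 0.312 → R0 = 6.98
x·lx·mx: 0, 1.47, 4.416, 8.97, 1.248 → Σ = 16.104
T = 16.104 / 6.98 = 2.307163… → 2.307

2.307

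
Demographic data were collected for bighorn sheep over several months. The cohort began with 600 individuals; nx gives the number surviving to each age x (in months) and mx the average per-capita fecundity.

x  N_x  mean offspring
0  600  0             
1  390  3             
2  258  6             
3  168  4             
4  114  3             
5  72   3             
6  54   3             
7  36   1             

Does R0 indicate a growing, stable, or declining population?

lx = nx/n0 = nx/600: 1, 0.65, 0.43, 0.28, 0.19, 0.12, 0.09, 0.06
R0 = Σ lx·mx = 0 + 1.95 + 2.58 + 1.12 + 0.57 + 0.36 + 0.27 + 0.06 = 6.91
R0 > 1, so the population is growing.

growing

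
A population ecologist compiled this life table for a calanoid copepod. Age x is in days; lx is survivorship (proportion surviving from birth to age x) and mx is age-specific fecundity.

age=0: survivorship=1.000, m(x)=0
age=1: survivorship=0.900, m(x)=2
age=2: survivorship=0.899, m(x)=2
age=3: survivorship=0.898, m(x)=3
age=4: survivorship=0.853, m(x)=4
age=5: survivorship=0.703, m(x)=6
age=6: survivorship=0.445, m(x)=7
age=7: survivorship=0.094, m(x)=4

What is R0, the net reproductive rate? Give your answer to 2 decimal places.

lx·mx by age: 0, 1.8, 1.798, 2.694, 3.412, 4.218, 3.115, 0.376
R0 = Σ lx·mx = 17.413 → 17.41

17.41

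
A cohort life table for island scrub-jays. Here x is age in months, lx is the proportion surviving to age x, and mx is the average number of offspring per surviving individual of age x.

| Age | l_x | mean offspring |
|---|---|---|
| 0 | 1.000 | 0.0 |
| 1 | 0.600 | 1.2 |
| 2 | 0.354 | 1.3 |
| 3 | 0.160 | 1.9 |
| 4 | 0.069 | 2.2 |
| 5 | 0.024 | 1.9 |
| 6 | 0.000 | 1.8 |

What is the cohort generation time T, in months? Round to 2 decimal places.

2.01

lx·mx: 0, 0.72, 0.4602, 0.304, 0.1518, 0.0456, 0 → R0 = 1.6816
x·lx·mx: 0, 0.72, 0.9204, 0.912, 0.6072, 0.228, 0 → Σ = 3.3876
T = 3.3876 / 1.6816 = 2.01451… → 2.01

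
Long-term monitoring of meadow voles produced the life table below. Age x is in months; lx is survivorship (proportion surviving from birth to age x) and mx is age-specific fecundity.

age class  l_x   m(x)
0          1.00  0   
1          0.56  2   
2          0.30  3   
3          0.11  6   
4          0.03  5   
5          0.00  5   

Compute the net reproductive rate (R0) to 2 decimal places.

lx·mx by age: 0, 1.12, 0.9, 0.66, 0.15, 0
R0 = Σ lx·mx = 2.83 → 2.83

2.83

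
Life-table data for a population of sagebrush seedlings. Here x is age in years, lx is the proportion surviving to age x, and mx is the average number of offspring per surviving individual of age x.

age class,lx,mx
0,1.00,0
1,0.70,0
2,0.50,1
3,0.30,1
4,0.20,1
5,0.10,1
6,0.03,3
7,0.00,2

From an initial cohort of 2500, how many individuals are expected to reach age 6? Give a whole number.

Expected survivors = N0 · l_6 = 2500 × 0.03 = 75 → 75

75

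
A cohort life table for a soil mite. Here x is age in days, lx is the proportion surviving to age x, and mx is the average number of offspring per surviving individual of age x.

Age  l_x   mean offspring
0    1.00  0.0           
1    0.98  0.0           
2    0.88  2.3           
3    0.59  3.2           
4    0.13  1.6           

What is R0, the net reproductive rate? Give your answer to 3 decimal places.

4.120

lx·mx by age: 0, 0, 2.024, 1.888, 0.208
R0 = Σ lx·mx = 4.12 → 4.120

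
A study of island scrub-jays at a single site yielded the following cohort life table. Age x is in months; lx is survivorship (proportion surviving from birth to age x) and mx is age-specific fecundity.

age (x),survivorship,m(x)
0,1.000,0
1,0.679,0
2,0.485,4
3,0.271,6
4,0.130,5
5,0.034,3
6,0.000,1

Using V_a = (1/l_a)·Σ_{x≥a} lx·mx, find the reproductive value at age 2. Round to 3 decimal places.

lx·mx for x ≥ 2: 1.94, 1.626, 0.65, 0.102, 0 → sum = 4.318
V_2 = 4.318 / l_2 = 4.318 / 0.485 = 8.903093… → 8.903

8.903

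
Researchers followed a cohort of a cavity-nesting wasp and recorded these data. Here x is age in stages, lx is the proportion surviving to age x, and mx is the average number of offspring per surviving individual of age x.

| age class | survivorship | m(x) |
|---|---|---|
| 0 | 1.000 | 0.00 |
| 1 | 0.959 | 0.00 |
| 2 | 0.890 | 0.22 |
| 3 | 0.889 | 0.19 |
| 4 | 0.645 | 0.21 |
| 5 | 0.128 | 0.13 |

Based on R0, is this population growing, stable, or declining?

declining

R0 = Σ lx·mx = 0 + 0 + 0.1958 + 0.16891 + 0.13545 + 0.01664 = 0.5168
R0 < 1, so the population is declining.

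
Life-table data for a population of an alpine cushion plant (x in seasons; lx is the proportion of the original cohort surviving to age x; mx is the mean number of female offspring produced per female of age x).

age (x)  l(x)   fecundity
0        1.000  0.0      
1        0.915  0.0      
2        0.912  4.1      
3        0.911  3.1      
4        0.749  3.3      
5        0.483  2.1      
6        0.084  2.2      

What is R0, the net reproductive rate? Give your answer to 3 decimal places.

lx·mx by age: 0, 0, 3.7392, 2.8241, 2.4717, 1.0143, 0.1848
R0 = Σ lx·mx = 10.2341 → 10.234

10.234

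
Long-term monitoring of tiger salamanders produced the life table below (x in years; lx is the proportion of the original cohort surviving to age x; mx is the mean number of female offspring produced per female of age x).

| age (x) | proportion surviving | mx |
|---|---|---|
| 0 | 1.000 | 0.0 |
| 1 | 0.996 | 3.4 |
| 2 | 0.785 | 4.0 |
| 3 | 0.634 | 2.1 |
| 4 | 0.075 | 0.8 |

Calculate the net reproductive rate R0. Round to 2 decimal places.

lx·mx by age: 0, 3.3864, 3.14, 1.3314, 0.06
R0 = Σ lx·mx = 7.9178 → 7.92

7.92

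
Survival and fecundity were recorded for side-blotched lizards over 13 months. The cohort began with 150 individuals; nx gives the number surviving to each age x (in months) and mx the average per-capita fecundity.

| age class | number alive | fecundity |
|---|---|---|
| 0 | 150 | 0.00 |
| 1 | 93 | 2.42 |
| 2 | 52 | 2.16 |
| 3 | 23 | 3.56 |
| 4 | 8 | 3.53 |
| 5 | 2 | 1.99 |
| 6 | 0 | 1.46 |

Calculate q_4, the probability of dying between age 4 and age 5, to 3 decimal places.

0.750

lx = nx/n0 = nx/150: 1, 0.62, 0.34667…, 0.15333…, 0.05333…, 0.01333…, 0
q_4 = (l_4 − l_5) / l_4 = (0.053333… − 0.013333…) / 0.053333…
     = 0.04… / 0.053333… = 0.75… → 0.750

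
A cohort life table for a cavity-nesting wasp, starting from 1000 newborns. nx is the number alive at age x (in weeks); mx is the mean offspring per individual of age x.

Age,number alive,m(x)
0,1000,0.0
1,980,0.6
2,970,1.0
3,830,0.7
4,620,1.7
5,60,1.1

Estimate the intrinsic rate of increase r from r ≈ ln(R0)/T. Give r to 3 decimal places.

lx = nx/n0 = nx/1000: 1, 0.98, 0.97, 0.83, 0.62, 0.06
R0 = Σ lx·mx = 0 + 0.588 + 0.97 + 0.581 + 1.054 + 0.066 = 3.259
Σ x·lx·mx = 8.817; T = 8.817/3.259 = 2.70543…
r ≈ ln(R0)/T = ln(3.259)/2.70543… = 0.43668… → 0.437

0.437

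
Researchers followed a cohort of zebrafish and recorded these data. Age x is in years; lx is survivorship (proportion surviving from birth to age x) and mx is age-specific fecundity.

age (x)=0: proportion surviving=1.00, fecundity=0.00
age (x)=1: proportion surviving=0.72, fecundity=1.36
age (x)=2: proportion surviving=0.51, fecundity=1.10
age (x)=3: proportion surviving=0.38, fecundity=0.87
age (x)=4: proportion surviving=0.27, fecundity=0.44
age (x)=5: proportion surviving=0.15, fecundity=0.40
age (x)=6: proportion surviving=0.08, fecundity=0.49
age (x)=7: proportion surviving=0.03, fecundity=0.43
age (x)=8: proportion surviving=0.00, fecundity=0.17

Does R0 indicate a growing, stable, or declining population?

growing

R0 = Σ lx·mx = 0 + 0.9792 + 0.561 + 0.3306 + 0.1188 + 0.06 + 0.0392 + 0.0129 + 0 = 2.1017
R0 > 1, so the population is growing.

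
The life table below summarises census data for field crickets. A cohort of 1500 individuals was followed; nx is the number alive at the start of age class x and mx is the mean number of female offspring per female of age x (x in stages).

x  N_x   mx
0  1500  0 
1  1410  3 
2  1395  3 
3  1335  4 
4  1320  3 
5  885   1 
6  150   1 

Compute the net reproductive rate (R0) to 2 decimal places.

lx = nx/n0 = nx/1500: 1, 0.94, 0.93, 0.89, 0.88, 0.59, 0.1
lx·mx by age: 0, 2.82, 2.79, 3.56, 2.64, 0.59, 0.1
R0 = Σ lx·mx = 12.5 → 12.50

12.50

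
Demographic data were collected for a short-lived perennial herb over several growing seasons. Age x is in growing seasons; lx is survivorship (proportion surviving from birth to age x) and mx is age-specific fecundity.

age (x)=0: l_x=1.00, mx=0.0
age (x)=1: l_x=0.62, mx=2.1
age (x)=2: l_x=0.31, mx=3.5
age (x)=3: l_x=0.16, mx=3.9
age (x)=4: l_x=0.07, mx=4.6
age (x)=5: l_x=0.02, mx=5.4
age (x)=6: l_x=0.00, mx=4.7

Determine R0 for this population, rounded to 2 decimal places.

lx·mx by age: 0, 1.302, 1.085, 0.624, 0.322, 0.108, 0
R0 = Σ lx·mx = 3.441 → 3.44

3.44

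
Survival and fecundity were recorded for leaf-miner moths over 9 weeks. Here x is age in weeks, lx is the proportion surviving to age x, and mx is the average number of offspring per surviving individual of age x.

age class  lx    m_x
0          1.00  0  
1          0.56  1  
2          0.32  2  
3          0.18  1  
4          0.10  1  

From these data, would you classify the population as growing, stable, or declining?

R0 = Σ lx·mx = 0 + 0.56 + 0.64 + 0.18 + 0.1 = 1.48
R0 > 1, so the population is growing.

growing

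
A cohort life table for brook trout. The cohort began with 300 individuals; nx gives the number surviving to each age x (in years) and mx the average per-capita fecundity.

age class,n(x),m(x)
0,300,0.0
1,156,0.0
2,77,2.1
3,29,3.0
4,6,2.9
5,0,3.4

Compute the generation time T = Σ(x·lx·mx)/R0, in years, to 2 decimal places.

lx = nx/n0 = nx/300: 1, 0.52, 0.25667…, 0.09667…, 0.02, 0
lx·mx: 0, 0, 0.539…, 0.29…, 0.058, 0 → R0 = 0.887…
x·lx·mx: 0, 0, 1.078…, 0.87…, 0.232, 0 → Σ = 2.18…
T = 2.18… / 0.887… = 2.457723… → 2.46

2.46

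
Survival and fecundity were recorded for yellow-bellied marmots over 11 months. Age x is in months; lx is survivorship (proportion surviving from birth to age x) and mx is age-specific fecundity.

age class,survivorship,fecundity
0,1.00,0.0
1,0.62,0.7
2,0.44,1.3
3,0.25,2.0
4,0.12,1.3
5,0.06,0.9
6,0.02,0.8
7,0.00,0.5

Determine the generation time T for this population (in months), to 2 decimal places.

lx·mx: 0, 0.434, 0.572, 0.5, 0.156, 0.054, 0.016, 0 → R0 = 1.732
x·lx·mx: 0, 0.434, 1.144, 1.5, 0.624, 0.27, 0.096, 0 → Σ = 4.068
T = 4.068 / 1.732 = 2.34873… → 2.35

2.35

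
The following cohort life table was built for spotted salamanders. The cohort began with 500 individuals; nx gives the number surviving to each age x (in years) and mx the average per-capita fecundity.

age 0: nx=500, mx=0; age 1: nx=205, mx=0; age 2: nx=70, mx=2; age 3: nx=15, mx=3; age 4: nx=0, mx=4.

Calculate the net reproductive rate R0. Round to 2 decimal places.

lx = nx/n0 = nx/500: 1, 0.41, 0.14, 0.03, 0
lx·mx by age: 0, 0, 0.28, 0.09, 0
R0 = Σ lx·mx = 0.37 → 0.37

0.37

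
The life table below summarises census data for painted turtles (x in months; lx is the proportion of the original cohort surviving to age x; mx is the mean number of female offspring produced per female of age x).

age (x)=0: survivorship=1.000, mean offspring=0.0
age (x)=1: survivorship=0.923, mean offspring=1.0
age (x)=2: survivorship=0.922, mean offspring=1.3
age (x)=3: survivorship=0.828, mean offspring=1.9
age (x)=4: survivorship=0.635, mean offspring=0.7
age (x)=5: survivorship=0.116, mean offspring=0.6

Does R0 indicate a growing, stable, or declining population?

growing

R0 = Σ lx·mx = 0 + 0.923 + 1.1986 + 1.5732 + 0.4445 + 0.0696 = 4.2089
R0 > 1, so the population is growing.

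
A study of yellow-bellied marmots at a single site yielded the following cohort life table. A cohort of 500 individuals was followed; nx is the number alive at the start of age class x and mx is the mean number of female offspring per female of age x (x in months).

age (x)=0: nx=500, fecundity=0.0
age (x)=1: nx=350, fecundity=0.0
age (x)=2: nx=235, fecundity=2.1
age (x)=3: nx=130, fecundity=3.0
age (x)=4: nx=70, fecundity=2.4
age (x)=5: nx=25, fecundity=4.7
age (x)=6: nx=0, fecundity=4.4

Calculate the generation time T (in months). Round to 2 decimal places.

2.92

lx = nx/n0 = nx/500: 1, 0.7, 0.47, 0.26, 0.14, 0.05, 0
lx·mx: 0, 0, 0.987, 0.78, 0.336, 0.235, 0 → R0 = 2.338
x·lx·mx: 0, 0, 1.974, 2.34, 1.344, 1.175, 0 → Σ = 6.833
T = 6.833 / 2.338 = 2.922583… → 2.92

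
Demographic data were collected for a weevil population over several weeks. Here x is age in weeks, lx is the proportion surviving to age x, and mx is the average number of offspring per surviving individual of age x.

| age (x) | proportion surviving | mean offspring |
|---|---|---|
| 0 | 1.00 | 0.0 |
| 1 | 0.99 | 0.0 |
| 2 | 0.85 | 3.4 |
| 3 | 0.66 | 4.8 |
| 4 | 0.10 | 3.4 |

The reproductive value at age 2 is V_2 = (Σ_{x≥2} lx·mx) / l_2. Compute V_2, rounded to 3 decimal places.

lx·mx for x ≥ 2: 2.89, 3.168, 0.34 → sum = 6.398
V_2 = 6.398 / l_2 = 6.398 / 0.85 = 7.527059… → 7.527

7.527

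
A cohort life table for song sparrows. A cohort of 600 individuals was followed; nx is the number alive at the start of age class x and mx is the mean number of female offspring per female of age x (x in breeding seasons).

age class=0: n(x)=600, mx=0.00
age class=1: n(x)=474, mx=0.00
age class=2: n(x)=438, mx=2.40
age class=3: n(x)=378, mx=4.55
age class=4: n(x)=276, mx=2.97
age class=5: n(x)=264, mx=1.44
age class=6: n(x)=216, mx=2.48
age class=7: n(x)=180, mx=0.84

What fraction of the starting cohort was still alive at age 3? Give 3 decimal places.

l_3 = n_3/n_0 = 378/600 = 0.63 → 0.630

0.630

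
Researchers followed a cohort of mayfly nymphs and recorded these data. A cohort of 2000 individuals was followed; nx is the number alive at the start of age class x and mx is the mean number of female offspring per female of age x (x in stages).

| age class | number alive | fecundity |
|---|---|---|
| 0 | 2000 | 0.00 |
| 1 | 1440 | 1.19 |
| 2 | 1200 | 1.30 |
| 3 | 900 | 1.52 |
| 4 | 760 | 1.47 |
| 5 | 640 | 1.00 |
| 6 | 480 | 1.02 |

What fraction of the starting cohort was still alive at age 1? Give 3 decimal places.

l_1 = n_1/n_0 = 1440/2000 = 0.72 → 0.720

0.720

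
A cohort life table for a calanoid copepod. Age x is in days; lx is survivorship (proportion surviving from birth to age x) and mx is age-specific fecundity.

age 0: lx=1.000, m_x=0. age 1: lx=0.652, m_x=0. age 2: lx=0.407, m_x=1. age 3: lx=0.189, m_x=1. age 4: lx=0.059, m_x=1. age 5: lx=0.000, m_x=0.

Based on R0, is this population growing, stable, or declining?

R0 = Σ lx·mx = 0 + 0 + 0.407 + 0.189 + 0.059 + 0 = 0.655
R0 < 1, so the population is declining.

declining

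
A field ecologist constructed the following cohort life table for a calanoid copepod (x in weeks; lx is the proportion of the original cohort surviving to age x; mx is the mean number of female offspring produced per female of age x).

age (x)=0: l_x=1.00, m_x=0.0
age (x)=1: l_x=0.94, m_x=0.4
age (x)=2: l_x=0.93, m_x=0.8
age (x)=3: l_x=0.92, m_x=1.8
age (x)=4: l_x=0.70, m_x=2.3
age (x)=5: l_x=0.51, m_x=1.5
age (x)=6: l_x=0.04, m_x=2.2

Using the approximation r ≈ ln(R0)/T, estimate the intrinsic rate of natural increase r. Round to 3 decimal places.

0.492

R0 = Σ lx·mx = 0 + 0.376 + 0.744 + 1.656 + 1.61 + 0.765 + 0.088 = 5.239
Σ x·lx·mx = 17.625; T = 17.625/5.239 = 3.36419…
r ≈ ln(R0)/T = ln(5.239)/3.36419… = 0.49228… → 0.492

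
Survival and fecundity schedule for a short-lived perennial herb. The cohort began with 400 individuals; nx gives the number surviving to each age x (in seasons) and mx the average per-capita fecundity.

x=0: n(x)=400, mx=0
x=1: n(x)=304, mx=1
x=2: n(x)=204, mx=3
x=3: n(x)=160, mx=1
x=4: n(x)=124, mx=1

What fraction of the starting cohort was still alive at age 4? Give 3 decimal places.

0.310

l_4 = n_4/n_0 = 124/400 = 0.31 → 0.310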